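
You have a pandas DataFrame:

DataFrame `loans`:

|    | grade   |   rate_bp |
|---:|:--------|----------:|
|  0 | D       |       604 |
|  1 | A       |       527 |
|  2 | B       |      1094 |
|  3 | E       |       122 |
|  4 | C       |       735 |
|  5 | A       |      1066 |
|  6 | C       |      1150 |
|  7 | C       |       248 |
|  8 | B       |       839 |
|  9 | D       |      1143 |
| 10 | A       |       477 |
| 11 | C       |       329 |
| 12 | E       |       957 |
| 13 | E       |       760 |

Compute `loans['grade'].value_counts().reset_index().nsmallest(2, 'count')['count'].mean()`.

2.0

value_counts of grade:
grade
C    4
A    3
E    3
D    2
B    2
Name: count, dtype: int64
reset_index():
  grade  count
0     C      4
1     A      3
2     E      3
3     D      2
4     B      2
take 2 rows with smallest count:
  grade  count
3     D      2
4     B      2
Finally, mean of column 'count' = 2.0.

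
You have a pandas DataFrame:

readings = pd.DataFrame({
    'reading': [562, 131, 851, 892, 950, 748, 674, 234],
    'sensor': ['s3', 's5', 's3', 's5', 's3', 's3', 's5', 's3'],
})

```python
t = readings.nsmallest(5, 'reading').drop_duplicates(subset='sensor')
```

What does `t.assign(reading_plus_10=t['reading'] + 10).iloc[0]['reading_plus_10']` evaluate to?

take 5 rows with smallest reading:
   reading sensor
1      131     s5
7      234     s3
0      562     s3
6      674     s5
5      748     s3
drop duplicate sensor (keep=first):
   reading sensor
1      131     s5
7      234     s3
add column reading_plus_10 = t['reading'] + 10:
   reading sensor  reading_plus_10
1      131     s5              141
7      234     s3              244
Taking the value at position 0, column 'reading_plus_10' gives 141.

141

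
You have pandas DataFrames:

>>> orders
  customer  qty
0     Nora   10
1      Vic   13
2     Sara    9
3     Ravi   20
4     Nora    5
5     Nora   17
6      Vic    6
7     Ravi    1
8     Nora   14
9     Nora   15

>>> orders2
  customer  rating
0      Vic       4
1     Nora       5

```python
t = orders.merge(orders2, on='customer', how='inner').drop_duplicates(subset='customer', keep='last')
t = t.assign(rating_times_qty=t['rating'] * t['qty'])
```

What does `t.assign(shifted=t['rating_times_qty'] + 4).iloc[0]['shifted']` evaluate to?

28

merge on 'customer' (how='inner') → 7 rows:
  customer  qty  rating
0     Nora   10       5
1      Vic   13       4
2     Nora    5       5
3     Nora   17       5
4      Vic    6       4
5     Nora   14       5
6     Nora   15       5
drop duplicate customer (keep=last):
  customer  qty  rating
4      Vic    6       4
6     Nora   15       5
add column rating_times_qty = t['rating'] * t['qty']:
  customer  qty  rating  rating_times_qty
4      Vic    6       4                24
6     Nora   15       5                75
add column shifted = t['rating_times_qty'] + 4:
  customer  qty  rating  rating_times_qty  shifted
4      Vic    6       4                24       28
6     Nora   15       5                75       79
So iloc[0]['shifted'] = 28.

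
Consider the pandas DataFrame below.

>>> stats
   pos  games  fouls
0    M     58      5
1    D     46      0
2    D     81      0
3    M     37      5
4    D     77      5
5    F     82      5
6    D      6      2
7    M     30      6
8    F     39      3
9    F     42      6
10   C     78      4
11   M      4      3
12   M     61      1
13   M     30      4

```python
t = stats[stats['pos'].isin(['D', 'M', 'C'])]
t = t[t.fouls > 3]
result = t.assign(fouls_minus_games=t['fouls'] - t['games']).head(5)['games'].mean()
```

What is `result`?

56.0

filter rows where pos in ['D', 'M', 'C']:
   pos  games  fouls
0    M     58      5
1    D     46      0
2    D     81      0
3    M     37      5
4    D     77      5
6    D      6      2
7    M     30      6
10   C     78      4
11   M      4      3
12   M     61      1
13   M     30      4
filter rows where fouls > 3:
   pos  games  fouls
0    M     58      5
3    M     37      5
4    D     77      5
7    M     30      6
10   C     78      4
13   M     30      4
add column fouls_minus_games = t['fouls'] - t['games']:
   pos  games  fouls  fouls_minus_games
0    M     58      5                -53
3    M     37      5                -32
4    D     77      5                -72
7    M     30      6                -24
10   C     78      4                -74
13   M     30      4                -26
take first 5 rows:
   pos  games  fouls  fouls_minus_games
0    M     58      5                -53
3    M     37      5                -32
4    D     77      5                -72
7    M     30      6                -24
10   C     78      4                -74
Then the mean of column 'games': 56.0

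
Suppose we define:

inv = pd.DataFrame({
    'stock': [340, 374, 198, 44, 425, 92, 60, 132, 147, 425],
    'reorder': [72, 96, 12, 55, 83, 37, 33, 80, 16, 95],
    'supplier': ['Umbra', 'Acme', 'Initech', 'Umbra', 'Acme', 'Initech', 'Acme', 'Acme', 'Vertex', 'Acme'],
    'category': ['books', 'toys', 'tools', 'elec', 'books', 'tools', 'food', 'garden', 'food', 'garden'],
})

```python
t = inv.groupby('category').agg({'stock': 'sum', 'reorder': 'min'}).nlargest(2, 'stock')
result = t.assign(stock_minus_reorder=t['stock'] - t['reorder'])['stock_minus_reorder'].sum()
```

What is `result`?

group by category: sum(stock), min(reorder):
          stock  reorder
category                
books       765       72
elec         44       55
food        207       16
garden      557       80
tools       290       12
toys        374       96
take 2 rows with largest stock:
          stock  reorder
category                
books       765       72
garden      557       80
add column stock_minus_reorder = t['stock'] - t['reorder']:
          stock  reorder  stock_minus_reorder
category                                     
books       765       72                  693
garden      557       80                  477
So sum() = 1170.

1170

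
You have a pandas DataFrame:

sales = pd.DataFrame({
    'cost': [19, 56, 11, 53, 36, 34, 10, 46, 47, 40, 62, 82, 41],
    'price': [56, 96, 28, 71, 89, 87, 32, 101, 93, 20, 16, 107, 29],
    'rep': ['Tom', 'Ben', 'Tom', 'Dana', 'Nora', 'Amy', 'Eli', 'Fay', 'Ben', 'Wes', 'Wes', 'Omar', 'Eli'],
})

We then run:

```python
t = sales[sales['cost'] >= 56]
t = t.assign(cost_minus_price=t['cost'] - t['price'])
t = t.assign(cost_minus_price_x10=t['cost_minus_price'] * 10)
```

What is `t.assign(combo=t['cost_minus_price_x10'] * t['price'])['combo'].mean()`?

-19263.3333333

filter rows where cost >= 56:
    cost  price   rep
1     56     96   Ben
10    62     16   Wes
11    82    107  Omar
add column cost_minus_price = t['cost'] - t['price']:
    cost  price   rep  cost_minus_price
1     56     96   Ben               -40
10    62     16   Wes                46
11    82    107  Omar               -25
add column cost_minus_price_x10 = t['cost_minus_price'] * 10:
    cost  price   rep  cost_minus_price  cost_minus_price_x10
1     56     96   Ben               -40                  -400
10    62     16   Wes                46                   460
11    82    107  Omar               -25                  -250
add column combo = t['cost_minus_price_x10'] * t['price']:
    cost  price   rep  cost_minus_price  cost_minus_price_x10  combo
1     56     96   Ben               -40                  -400 -38400
10    62     16   Wes                46                   460   7360
11    82    107  Omar               -25                  -250 -26750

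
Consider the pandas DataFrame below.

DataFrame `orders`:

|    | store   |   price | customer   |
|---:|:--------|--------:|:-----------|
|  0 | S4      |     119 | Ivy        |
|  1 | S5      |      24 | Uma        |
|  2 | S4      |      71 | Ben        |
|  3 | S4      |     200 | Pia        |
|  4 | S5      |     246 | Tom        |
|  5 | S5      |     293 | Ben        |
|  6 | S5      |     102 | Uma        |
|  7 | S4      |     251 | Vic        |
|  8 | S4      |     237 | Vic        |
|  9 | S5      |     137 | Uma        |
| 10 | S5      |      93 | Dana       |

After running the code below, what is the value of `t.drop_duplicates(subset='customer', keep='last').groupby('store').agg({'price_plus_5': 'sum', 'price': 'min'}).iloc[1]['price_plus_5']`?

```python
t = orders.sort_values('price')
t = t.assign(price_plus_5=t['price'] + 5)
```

sort by price:
   store  price customer
1     S5     24      Uma
2     S4     71      Ben
10    S5     93     Dana
6     S5    102      Uma
0     S4    119      Ivy
9     S5    137      Uma
3     S4    200      Pia
8     S4    237      Vic
4     S5    246      Tom
7     S4    251      Vic
5     S5    293      Ben
add column price_plus_5 = t['price'] + 5:
   store  price customer  price_plus_5
1     S5     24      Uma            29
2     S4     71      Ben            76
10    S5     93     Dana            98
6     S5    102      Uma           107
0     S4    119      Ivy           124
9     S5    137      Uma           142
3     S4    200      Pia           205
8     S4    237      Vic           242
4     S5    246      Tom           251
7     S4    251      Vic           256
5     S5    293      Ben           298
drop duplicate customer (keep=last):
   store  price customer  price_plus_5
10    S5     93     Dana            98
0     S4    119      Ivy           124
9     S5    137      Uma           142
3     S4    200      Pia           205
4     S5    246      Tom           251
7     S4    251      Vic           256
5     S5    293      Ben           298
group by store: sum(price_plus_5), min(price):
       price_plus_5  price
store                     
S4              585    119
S5              789     93

789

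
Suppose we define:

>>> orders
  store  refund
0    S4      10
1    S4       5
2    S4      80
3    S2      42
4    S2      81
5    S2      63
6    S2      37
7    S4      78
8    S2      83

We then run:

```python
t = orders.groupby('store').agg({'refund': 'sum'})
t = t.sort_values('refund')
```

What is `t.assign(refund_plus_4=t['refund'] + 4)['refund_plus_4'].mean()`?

243.5

group by store, sum of refund:
       refund
store        
S2        306
S4        173
sort by refund:
       refund
store        
S4        173
S2        306
add column refund_plus_4 = t['refund'] + 4:
       refund  refund_plus_4
store                       
S4        173            177
S2        306            310
mean of column 'refund_plus_4' → 243.5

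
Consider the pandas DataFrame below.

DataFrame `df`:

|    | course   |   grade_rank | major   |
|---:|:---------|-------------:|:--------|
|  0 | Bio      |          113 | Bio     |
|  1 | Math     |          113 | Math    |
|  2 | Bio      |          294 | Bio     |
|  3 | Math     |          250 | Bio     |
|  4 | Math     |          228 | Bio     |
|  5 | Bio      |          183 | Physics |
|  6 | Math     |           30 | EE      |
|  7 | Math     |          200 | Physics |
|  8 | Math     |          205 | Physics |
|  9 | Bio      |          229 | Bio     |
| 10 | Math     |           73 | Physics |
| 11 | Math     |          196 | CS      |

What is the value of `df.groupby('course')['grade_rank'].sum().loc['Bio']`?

819

group by course, sum of grade_rank:
course
Bio      819
Math    1295
Name: grade_rank, dtype: int64
Finally, value at index 'Bio' = 819.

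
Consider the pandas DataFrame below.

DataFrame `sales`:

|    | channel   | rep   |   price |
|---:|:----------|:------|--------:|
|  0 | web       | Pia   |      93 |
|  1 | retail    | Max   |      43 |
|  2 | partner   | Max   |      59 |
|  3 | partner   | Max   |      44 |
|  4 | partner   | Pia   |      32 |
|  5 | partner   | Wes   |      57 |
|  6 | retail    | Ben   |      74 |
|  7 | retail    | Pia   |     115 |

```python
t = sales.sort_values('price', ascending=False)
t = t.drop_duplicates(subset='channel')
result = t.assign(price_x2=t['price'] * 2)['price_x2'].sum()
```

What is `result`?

sort by price descending:
   channel  rep  price
7   retail  Pia    115
0      web  Pia     93
6   retail  Ben     74
2  partner  Max     59
5  partner  Wes     57
3  partner  Max     44
1   retail  Max     43
4  partner  Pia     32
drop duplicate channel (keep=first):
   channel  rep  price
7   retail  Pia    115
0      web  Pia     93
2  partner  Max     59
add column price_x2 = t['price'] * 2:
   channel  rep  price  price_x2
7   retail  Pia    115       230
0      web  Pia     93       186
2  partner  Max     59       118
sum of column 'price_x2' → 534

534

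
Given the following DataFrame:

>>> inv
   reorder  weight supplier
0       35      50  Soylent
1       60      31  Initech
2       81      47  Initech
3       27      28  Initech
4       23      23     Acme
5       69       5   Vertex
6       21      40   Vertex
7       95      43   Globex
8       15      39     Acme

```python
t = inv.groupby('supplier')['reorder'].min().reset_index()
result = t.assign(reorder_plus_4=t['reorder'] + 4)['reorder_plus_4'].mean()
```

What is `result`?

group by supplier, min of reorder:
supplier
Acme       15
Globex     95
Initech    27
Soylent    35
Vertex     21
Name: reorder, dtype: int64
reset_index():
  supplier  reorder
0     Acme       15
1   Globex       95
2  Initech       27
3  Soylent       35
4   Vertex       21
add column reorder_plus_4 = t['reorder'] + 4:
  supplier  reorder  reorder_plus_4
0     Acme       15              19
1   Globex       95              99
2  Initech       27              31
3  Soylent       35              39
4   Vertex       21              25
mean of column 'reorder_plus_4' → 42.6

42.6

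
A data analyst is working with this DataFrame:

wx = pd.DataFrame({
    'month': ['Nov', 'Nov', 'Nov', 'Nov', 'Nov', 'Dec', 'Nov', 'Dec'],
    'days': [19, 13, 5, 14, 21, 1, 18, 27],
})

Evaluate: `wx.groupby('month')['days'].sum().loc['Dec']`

28

group by month, sum of days:
month
Dec    28
Nov    90
Name: days, dtype: int64
value at index 'Dec' → 28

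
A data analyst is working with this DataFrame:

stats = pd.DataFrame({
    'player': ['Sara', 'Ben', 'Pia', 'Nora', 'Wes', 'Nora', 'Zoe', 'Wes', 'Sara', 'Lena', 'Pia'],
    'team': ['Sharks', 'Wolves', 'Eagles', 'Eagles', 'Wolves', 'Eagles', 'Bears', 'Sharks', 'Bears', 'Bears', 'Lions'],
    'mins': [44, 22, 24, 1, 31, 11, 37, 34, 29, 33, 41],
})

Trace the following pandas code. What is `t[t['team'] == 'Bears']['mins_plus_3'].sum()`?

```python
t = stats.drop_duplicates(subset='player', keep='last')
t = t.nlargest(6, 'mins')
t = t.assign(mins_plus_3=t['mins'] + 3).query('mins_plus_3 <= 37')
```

drop duplicate player (keep=last):
   player    team  mins
1     Ben  Wolves    22
5    Nora  Eagles    11
6     Zoe   Bears    37
7     Wes  Sharks    34
8    Sara   Bears    29
9    Lena   Bears    33
10    Pia   Lions    41
take 6 rows with largest mins:
   player    team  mins
10    Pia   Lions    41
6     Zoe   Bears    37
7     Wes  Sharks    34
9    Lena   Bears    33
8    Sara   Bears    29
1     Ben  Wolves    22
add column mins_plus_3 = t['mins'] + 3:
   player    team  mins  mins_plus_3
10    Pia   Lions    41           44
6     Zoe   Bears    37           40
7     Wes  Sharks    34           37
9    Lena   Bears    33           36
8    Sara   Bears    29           32
1     Ben  Wolves    22           25
filter rows where mins_plus_3 <= 37:
  player    team  mins  mins_plus_3
7    Wes  Sharks    34           37
9   Lena   Bears    33           36
8   Sara   Bears    29           32
1    Ben  Wolves    22           25
filter rows where team == 'Bears':
  player   team  mins  mins_plus_3
9   Lena  Bears    33           36
8   Sara  Bears    29           32
So sum() = 68.

68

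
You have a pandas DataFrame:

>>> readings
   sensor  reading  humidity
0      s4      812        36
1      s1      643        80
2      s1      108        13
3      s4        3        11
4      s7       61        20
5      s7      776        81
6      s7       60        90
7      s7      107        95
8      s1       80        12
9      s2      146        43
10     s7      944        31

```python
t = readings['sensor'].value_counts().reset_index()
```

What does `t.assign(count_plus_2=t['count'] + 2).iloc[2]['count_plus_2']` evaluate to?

4

value_counts of sensor:
sensor
s7    5
s1    3
s4    2
s2    1
Name: count, dtype: int64
reset_index():
  sensor  count
0     s7      5
1     s1      3
2     s4      2
3     s2      1
add column count_plus_2 = t['count'] + 2:
  sensor  count  count_plus_2
0     s7      5             7
1     s1      3             5
2     s4      2             4
3     s2      1             3
Finally, value at position 2, column 'count_plus_2' = 4.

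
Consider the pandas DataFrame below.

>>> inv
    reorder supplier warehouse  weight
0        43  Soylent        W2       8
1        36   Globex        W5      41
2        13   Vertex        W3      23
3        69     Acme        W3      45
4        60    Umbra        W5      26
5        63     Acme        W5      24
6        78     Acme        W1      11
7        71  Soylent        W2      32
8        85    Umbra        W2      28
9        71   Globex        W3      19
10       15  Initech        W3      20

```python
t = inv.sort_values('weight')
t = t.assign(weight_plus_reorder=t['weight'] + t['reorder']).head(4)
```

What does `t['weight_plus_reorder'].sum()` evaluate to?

265

sort by weight:
    reorder supplier warehouse  weight
0        43  Soylent        W2       8
6        78     Acme        W1      11
9        71   Globex        W3      19
10       15  Initech        W3      20
2        13   Vertex        W3      23
5        63     Acme        W5      24
4        60    Umbra        W5      26
8        85    Umbra        W2      28
7        71  Soylent        W2      32
1        36   Globex        W5      41
3        69     Acme        W3      45
add column weight_plus_reorder = t['weight'] + t['reorder']:
    reorder supplier warehouse  weight  weight_plus_reorder
0        43  Soylent        W2       8                   51
6        78     Acme        W1      11                   89
9        71   Globex        W3      19                   90
10       15  Initech        W3      20                   35
2        13   Vertex        W3      23                   36
5        63     Acme        W5      24                   87
4        60    Umbra        W5      26                   86
8        85    Umbra        W2      28                  113
7        71  Soylent        W2      32                  103
1        36   Globex        W5      41                   77
3        69     Acme        W3      45                  114
take first 4 rows:
    reorder supplier warehouse  weight  weight_plus_reorder
0        43  Soylent        W2       8                   51
6        78     Acme        W1      11                   89
9        71   Globex        W3      19                   90
10       15  Initech        W3      20                   35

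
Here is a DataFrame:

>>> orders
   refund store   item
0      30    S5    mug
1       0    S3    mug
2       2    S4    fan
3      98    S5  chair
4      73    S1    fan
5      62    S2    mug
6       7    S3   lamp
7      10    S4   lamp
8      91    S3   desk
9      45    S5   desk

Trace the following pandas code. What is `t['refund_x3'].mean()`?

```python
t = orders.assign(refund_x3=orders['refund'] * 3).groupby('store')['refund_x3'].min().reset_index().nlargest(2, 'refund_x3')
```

202.5

add column refund_x3 = orders['refund'] * 3:
   refund store   item  refund_x3
0      30    S5    mug         90
1       0    S3    mug          0
2       2    S4    fan          6
3      98    S5  chair        294
4      73    S1    fan        219
5      62    S2    mug        186
6       7    S3   lamp         21
7      10    S4   lamp         30
8      91    S3   desk        273
9      45    S5   desk        135
group by store, min of refund_x3:
store
S1    219
S2    186
S3      0
S4      6
S5     90
Name: refund_x3, dtype: int64
reset_index():
  store  refund_x3
0    S1        219
1    S2        186
2    S3          0
3    S4          6
4    S5         90
take 2 rows with largest refund_x3:
  store  refund_x3
0    S1        219
1    S2        186
mean of column 'refund_x3' → 202.5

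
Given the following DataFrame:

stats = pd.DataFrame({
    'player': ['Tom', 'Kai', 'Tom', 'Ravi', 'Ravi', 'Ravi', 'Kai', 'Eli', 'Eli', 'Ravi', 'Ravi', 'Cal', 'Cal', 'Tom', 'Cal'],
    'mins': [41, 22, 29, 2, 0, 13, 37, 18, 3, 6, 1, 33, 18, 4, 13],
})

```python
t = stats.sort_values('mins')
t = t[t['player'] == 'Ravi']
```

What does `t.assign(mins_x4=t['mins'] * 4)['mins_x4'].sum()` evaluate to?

sort by mins:
   player  mins
4    Ravi     0
10   Ravi     1
3    Ravi     2
8     Eli     3
13    Tom     4
9    Ravi     6
5    Ravi    13
14    Cal    13
7     Eli    18
12    Cal    18
1     Kai    22
2     Tom    29
11    Cal    33
6     Kai    37
0     Tom    41
filter rows where player == 'Ravi':
   player  mins
4    Ravi     0
10   Ravi     1
3    Ravi     2
9    Ravi     6
5    Ravi    13
add column mins_x4 = t['mins'] * 4:
   player  mins  mins_x4
4    Ravi     0        0
10   Ravi     1        4
3    Ravi     2        8
9    Ravi     6       24
5    Ravi    13       52
The sum of column 'mins_x4' is 88.

88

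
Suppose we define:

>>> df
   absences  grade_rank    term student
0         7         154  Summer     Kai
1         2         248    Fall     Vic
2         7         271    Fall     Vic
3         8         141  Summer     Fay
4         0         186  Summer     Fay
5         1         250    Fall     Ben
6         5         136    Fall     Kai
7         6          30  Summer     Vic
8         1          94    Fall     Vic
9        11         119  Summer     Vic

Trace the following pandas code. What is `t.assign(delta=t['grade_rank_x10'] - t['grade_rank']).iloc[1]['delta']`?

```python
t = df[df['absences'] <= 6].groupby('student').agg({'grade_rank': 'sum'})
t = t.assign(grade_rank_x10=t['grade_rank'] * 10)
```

1674

filter rows where absences <= 6:
   absences  grade_rank    term student
1         2         248    Fall     Vic
4         0         186  Summer     Fay
5         1         250    Fall     Ben
6         5         136    Fall     Kai
7         6          30  Summer     Vic
8         1          94    Fall     Vic
group by student, sum of grade_rank:
         grade_rank
student            
Ben             250
Fay             186
Kai             136
Vic             372
add column grade_rank_x10 = t['grade_rank'] * 10:
         grade_rank  grade_rank_x10
student                            
Ben             250            2500
Fay             186            1860
Kai             136            1360
Vic             372            3720
add column delta = t['grade_rank_x10'] - t['grade_rank']:
         grade_rank  grade_rank_x10  delta
student                                   
Ben             250            2500   2250
Fay             186            1860   1674
Kai             136            1360   1224
Vic             372            3720   3348
Taking the value at position 1, column 'delta' gives 1674.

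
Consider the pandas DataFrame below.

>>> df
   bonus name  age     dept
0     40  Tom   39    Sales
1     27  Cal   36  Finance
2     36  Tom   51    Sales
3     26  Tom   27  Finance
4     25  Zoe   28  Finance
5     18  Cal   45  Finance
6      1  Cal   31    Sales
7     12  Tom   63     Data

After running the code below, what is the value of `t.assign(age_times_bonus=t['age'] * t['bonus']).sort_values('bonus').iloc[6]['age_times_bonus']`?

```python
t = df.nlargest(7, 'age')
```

take 7 rows with largest age:
   bonus name  age     dept
7     12  Tom   63     Data
2     36  Tom   51    Sales
5     18  Cal   45  Finance
0     40  Tom   39    Sales
1     27  Cal   36  Finance
6      1  Cal   31    Sales
4     25  Zoe   28  Finance
add column age_times_bonus = t['age'] * t['bonus']:
   bonus name  age     dept  age_times_bonus
7     12  Tom   63     Data              756
2     36  Tom   51    Sales             1836
5     18  Cal   45  Finance              810
0     40  Tom   39    Sales             1560
1     27  Cal   36  Finance              972
6      1  Cal   31    Sales               31
4     25  Zoe   28  Finance              700
sort by bonus:
   bonus name  age     dept  age_times_bonus
6      1  Cal   31    Sales               31
7     12  Tom   63     Data              756
5     18  Cal   45  Finance              810
4     25  Zoe   28  Finance              700
1     27  Cal   36  Finance              972
2     36  Tom   51    Sales             1836
0     40  Tom   39    Sales             1560

1560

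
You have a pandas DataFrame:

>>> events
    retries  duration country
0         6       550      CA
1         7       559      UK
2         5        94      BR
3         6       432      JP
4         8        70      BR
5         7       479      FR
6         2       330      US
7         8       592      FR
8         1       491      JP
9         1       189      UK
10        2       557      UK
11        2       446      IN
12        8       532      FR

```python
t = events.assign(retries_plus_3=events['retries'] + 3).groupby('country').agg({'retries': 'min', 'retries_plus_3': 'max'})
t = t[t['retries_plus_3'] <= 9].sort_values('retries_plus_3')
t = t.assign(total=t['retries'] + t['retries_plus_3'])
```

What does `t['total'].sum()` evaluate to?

39

add column retries_plus_3 = events['retries'] + 3:
    retries  duration country  retries_plus_3
0         6       550      CA               9
1         7       559      UK              10
2         5        94      BR               8
3         6       432      JP               9
4         8        70      BR              11
5         7       479      FR              10
6         2       330      US               5
7         8       592      FR              11
8         1       491      JP               4
9         1       189      UK               4
10        2       557      UK               5
11        2       446      IN               5
12        8       532      FR              11
group by country: min(retries), max(retries_plus_3):
         retries  retries_plus_3
country                         
BR             5              11
CA             6               9
FR             7              11
IN             2               5
JP             1               9
UK             1              10
US             2               5
filter rows where retries_plus_3 <= 9:
         retries  retries_plus_3
country                         
CA             6               9
IN             2               5
JP             1               9
US             2               5
sort by retries_plus_3:
         retries  retries_plus_3
country                         
IN             2               5
US             2               5
CA             6               9
JP             1               9
add column total = t['retries'] + t['retries_plus_3']:
         retries  retries_plus_3  total
country                                
IN             2               5      7
US             2               5      7
CA             6               9     15
JP             1               9     10
So sum() = 39.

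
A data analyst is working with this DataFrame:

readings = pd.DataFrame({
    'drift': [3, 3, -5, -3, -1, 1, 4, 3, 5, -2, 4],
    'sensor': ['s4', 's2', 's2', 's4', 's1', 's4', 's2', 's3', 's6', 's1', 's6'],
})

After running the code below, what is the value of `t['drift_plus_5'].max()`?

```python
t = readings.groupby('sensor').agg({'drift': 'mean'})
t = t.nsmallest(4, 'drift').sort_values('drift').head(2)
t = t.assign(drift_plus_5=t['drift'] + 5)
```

group by sensor, mean of drift:
           drift
sensor          
s1     -1.500000
s2      0.666667
s3      3.000000
s4      0.333333
s6      4.500000
take 4 rows with smallest drift:
           drift
sensor          
s1     -1.500000
s4      0.333333
s2      0.666667
s3      3.000000
sort by drift:
           drift
sensor          
s1     -1.500000
s4      0.333333
s2      0.666667
s3      3.000000
take first 2 rows:
           drift
sensor          
s1     -1.500000
s4      0.333333
add column drift_plus_5 = t['drift'] + 5:
           drift  drift_plus_5
sensor                        
s1     -1.500000      3.500000
s4      0.333333      5.333333
Hence 5.33333333333.

5.33333333333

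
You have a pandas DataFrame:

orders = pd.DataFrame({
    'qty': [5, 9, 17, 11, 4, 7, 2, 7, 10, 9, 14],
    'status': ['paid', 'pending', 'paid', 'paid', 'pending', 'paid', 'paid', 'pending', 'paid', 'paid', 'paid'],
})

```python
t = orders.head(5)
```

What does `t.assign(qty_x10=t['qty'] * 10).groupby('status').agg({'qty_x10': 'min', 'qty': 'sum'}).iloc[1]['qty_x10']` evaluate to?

40

take first 5 rows:
   qty   status
0    5     paid
1    9  pending
2   17     paid
3   11     paid
4    4  pending
add column qty_x10 = t['qty'] * 10:
   qty   status  qty_x10
0    5     paid       50
1    9  pending       90
2   17     paid      170
3   11     paid      110
4    4  pending       40
group by status: min(qty_x10), sum(qty):
         qty_x10  qty
status               
paid          50   33
pending       40   13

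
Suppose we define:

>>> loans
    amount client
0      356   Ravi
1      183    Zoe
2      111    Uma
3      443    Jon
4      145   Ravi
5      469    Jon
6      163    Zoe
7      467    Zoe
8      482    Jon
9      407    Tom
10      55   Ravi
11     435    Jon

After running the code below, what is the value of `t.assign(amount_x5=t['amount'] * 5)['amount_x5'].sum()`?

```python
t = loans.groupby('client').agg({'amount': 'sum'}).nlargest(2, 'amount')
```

13210

group by client, sum of amount:
        amount
client        
Jon       1829
Ravi       556
Tom        407
Uma        111
Zoe        813
take 2 rows with largest amount:
        amount
client        
Jon       1829
Zoe        813
add column amount_x5 = t['amount'] * 5:
        amount  amount_x5
client                   
Jon       1829       9145
Zoe        813       4065
The sum of column 'amount_x5' is 13210.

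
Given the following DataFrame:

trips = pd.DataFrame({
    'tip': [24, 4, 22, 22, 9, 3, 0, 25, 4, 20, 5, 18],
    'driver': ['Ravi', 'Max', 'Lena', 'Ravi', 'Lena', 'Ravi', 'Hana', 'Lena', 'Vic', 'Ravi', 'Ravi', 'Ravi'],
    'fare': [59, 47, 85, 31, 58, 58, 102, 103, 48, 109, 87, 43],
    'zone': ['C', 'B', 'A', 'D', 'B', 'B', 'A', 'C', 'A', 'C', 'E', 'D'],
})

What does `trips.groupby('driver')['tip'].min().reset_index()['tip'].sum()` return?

group by driver, min of tip:
driver
Hana    0
Lena    9
Max     4
Ravi    3
Vic     4
Name: tip, dtype: int64
reset_index():
  driver  tip
0   Hana    0
1   Lena    9
2    Max    4
3   Ravi    3
4    Vic    4
Taking the sum of column 'tip' gives 20.

20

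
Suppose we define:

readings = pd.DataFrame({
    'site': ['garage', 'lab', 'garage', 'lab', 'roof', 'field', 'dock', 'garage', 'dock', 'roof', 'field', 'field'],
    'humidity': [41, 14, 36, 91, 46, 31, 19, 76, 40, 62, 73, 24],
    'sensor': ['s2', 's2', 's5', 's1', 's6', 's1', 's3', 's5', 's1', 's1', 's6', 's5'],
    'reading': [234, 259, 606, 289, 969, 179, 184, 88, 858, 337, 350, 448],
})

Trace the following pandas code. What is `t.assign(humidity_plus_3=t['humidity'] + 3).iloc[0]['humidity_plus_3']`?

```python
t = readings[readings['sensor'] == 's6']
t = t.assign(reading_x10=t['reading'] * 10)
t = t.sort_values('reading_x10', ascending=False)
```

filter rows where sensor == 's6':
     site  humidity sensor  reading
4    roof        46     s6      969
10  field        73     s6      350
add column reading_x10 = t['reading'] * 10:
     site  humidity sensor  reading  reading_x10
4    roof        46     s6      969         9690
10  field        73     s6      350         3500
sort by reading_x10 descending:
     site  humidity sensor  reading  reading_x10
4    roof        46     s6      969         9690
10  field        73     s6      350         3500
add column humidity_plus_3 = t['humidity'] + 3:
     site  humidity sensor  reading  reading_x10  humidity_plus_3
4    roof        46     s6      969         9690               49
10  field        73     s6      350         3500               76
value at position 0, column 'humidity_plus_3' → 49

49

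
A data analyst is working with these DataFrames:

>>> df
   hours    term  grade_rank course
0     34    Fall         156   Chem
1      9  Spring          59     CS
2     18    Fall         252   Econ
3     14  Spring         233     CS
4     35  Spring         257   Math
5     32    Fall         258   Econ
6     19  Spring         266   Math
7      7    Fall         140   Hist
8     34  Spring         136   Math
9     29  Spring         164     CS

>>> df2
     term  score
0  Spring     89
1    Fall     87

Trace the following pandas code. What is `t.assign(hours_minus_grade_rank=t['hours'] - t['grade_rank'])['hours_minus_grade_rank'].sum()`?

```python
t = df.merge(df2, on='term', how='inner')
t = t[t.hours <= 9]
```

-183

merge on 'term' (how='inner') → 10 rows:
   hours    term  grade_rank course  score
0     34    Fall         156   Chem     87
1      9  Spring          59     CS     89
2     18    Fall         252   Econ     87
3     14  Spring         233     CS     89
4     35  Spring         257   Math     89
5     32    Fall         258   Econ     87
6     19  Spring         266   Math     89
7      7    Fall         140   Hist     87
8     34  Spring         136   Math     89
9     29  Spring         164     CS     89
filter rows where hours <= 9:
   hours    term  grade_rank course  score
1      9  Spring          59     CS     89
7      7    Fall         140   Hist     87
add column hours_minus_grade_rank = t['hours'] - t['grade_rank']:
   hours    term  grade_rank course  score  hours_minus_grade_rank
1      9  Spring          59     CS     89                     -50
7      7    Fall         140   Hist     87                    -133
The sum of column 'hours_minus_grade_rank' is -183.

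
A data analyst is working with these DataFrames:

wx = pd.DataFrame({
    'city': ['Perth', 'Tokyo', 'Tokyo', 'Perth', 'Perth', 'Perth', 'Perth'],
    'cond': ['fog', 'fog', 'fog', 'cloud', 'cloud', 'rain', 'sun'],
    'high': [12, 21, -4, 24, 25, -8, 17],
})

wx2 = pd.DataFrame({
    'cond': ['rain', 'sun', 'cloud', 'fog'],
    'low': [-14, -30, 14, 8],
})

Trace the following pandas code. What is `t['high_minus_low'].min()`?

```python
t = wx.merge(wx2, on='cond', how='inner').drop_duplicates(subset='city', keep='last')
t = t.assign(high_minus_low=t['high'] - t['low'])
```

merge on 'cond' (how='inner') → 7 rows:
    city   cond  high  low
0  Perth    fog    12    8
1  Tokyo    fog    21    8
2  Tokyo    fog    -4    8
3  Perth  cloud    24   14
4  Perth  cloud    25   14
5  Perth   rain    -8  -14
6  Perth    sun    17  -30
drop duplicate city (keep=last):
    city cond  high  low
2  Tokyo  fog    -4    8
6  Perth  sun    17  -30
add column high_minus_low = t['high'] - t['low']:
    city cond  high  low  high_minus_low
2  Tokyo  fog    -4    8             -12
6  Perth  sun    17  -30              47
Then the min of column 'high_minus_low': -12

-12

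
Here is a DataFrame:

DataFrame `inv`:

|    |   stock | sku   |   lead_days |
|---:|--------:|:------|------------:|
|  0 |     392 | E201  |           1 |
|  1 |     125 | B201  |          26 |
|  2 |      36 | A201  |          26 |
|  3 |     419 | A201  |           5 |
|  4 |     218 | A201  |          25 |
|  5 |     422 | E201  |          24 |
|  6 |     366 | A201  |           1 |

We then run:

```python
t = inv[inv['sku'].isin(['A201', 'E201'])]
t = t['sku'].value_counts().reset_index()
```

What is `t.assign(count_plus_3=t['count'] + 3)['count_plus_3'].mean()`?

filter rows where sku in ['A201', 'E201']:
   stock   sku  lead_days
0    392  E201          1
2     36  A201         26
3    419  A201          5
4    218  A201         25
5    422  E201         24
6    366  A201          1
value_counts of sku:
sku
A201    4
E201    2
Name: count, dtype: int64
reset_index():
    sku  count
0  A201      4
1  E201      2
add column count_plus_3 = t['count'] + 3:
    sku  count  count_plus_3
0  A201      4             7
1  E201      2             5
Hence 6.0.

6.0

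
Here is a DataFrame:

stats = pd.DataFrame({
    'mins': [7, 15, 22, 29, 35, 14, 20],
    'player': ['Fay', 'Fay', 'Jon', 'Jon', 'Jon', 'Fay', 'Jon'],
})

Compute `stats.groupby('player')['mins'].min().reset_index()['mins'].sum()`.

27

group by player, min of mins:
player
Fay     7
Jon    20
Name: mins, dtype: int64
reset_index():
  player  mins
0    Fay     7
1    Jon    20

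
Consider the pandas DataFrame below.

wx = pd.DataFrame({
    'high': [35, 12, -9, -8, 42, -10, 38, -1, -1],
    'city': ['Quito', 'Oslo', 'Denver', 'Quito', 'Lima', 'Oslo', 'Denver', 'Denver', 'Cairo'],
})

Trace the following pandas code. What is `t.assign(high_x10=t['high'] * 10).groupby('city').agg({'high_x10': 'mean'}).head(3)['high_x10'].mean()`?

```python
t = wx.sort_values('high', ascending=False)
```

sort by high descending:
   high    city
4    42    Lima
6    38  Denver
0    35   Quito
1    12    Oslo
7    -1  Denver
8    -1   Cairo
3    -8   Quito
2    -9  Denver
5   -10    Oslo
add column high_x10 = t['high'] * 10:
   high    city  high_x10
4    42    Lima       420
6    38  Denver       380
0    35   Quito       350
1    12    Oslo       120
7    -1  Denver       -10
8    -1   Cairo       -10
3    -8   Quito       -80
2    -9  Denver       -90
5   -10    Oslo      -100
group by city, mean of high_x10:
          high_x10
city              
Cairo   -10.000000
Denver   93.333333
Lima    420.000000
Oslo     10.000000
Quito   135.000000
take first 3 rows:
          high_x10
city              
Cairo   -10.000000
Denver   93.333333
Lima    420.000000
Hence 167.777777778.

167.777777778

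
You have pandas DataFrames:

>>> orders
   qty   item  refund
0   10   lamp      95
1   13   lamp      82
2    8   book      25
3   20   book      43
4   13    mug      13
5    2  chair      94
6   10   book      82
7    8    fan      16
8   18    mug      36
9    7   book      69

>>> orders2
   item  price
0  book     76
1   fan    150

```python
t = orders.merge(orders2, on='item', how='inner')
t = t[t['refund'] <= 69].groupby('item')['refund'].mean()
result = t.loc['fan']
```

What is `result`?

merge on 'item' (how='inner') → 5 rows:
   qty  item  refund  price
0    8  book      25     76
1   20  book      43     76
2   10  book      82     76
3    8   fan      16    150
4    7  book      69     76
filter rows where refund <= 69:
   qty  item  refund  price
0    8  book      25     76
1   20  book      43     76
3    8   fan      16    150
4    7  book      69     76
group by item, mean of refund:
item
book    45.666667
fan     16.000000
Name: refund, dtype: float64

16.0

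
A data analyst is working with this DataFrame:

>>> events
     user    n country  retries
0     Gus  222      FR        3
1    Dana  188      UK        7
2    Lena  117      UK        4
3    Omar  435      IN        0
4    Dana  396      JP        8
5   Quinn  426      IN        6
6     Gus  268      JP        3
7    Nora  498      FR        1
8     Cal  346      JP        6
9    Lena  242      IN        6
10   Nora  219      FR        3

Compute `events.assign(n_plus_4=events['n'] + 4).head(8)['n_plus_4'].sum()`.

2582

add column n_plus_4 = events['n'] + 4:
     user    n country  retries  n_plus_4
0     Gus  222      FR        3       226
1    Dana  188      UK        7       192
2    Lena  117      UK        4       121
3    Omar  435      IN        0       439
4    Dana  396      JP        8       400
5   Quinn  426      IN        6       430
6     Gus  268      JP        3       272
7    Nora  498      FR        1       502
8     Cal  346      JP        6       350
9    Lena  242      IN        6       246
10   Nora  219      FR        3       223
take first 8 rows:
    user    n country  retries  n_plus_4
0    Gus  222      FR        3       226
1   Dana  188      UK        7       192
2   Lena  117      UK        4       121
3   Omar  435      IN        0       439
4   Dana  396      JP        8       400
5  Quinn  426      IN        6       430
6    Gus  268      JP        3       272
7   Nora  498      FR        1       502
Hence 2582.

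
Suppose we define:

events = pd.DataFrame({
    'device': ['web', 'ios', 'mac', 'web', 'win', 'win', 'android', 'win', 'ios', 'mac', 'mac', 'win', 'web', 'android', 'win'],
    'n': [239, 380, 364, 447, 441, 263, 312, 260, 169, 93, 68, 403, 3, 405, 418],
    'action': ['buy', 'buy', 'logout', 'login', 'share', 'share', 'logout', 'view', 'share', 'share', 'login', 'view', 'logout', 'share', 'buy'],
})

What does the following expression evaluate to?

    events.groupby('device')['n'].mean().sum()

group by device, mean of n:
device
android    358.500000
ios        274.500000
mac        175.000000
web        229.666667
win        357.000000
Name: n, dtype: float64

1394.66666667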